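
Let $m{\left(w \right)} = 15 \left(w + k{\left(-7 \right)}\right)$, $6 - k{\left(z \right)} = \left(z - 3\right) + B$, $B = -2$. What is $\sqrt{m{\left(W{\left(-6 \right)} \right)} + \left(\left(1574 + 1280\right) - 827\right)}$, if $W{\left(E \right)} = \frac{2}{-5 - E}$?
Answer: $\sqrt{2327} \approx 48.239$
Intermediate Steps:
$k{\left(z \right)} = 11 - z$ ($k{\left(z \right)} = 6 - \left(\left(z - 3\right) - 2\right) = 6 - \left(\left(-3 + z\right) - 2\right) = 6 - \left(-5 + z\right) = 11 - z$)
$m{\left(w \right)} = 270 + 15 w$ ($m{\left(w \right)} = 15 \left(w + \left(11 - -7\right)\right) = 15 \left(w + \left(11 + 7\right)\right) = 15 \left(w + 18\right) = 15 \left(18 + w\right) = 270 + 15 w$)
$\sqrt{m{\left(W{\left(-6 \right)} \right)} + \left(\left(1574 + 1280\right) - 827\right)} = \sqrt{\left(270 + 15 \left(- \frac{2}{5 - 6}\right)\right) + \left(\left(1574 + 1280\right) - 827\right)} = \sqrt{\left(270 + 15 \left(- \frac{2}{-1}\right)\right) + \left(2854 - 827\right)} = \sqrt{\left(270 + 15 \left(\left(-2\right) \left(-1\right)\right)\right) + 2027} = \sqrt{\left(270 + 15 \cdot 2\right) + 2027} = \sqrt{\left(270 + 30\right) + 2027} = \sqrt{300 + 2027} = \sqrt{2327}$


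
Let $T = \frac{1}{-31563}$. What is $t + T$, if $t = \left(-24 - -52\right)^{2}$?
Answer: $\frac{24745391}{31563} \approx 784.0$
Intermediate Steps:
$T = - \frac{1}{31563} \approx -3.1683 \cdot 10^{-5}$
$t = 784$ ($t = \left(-24 + 52\right)^{2} = 28^{2} = 784$)
$t + T = 784 - \frac{1}{31563} = \frac{24745391}{31563}$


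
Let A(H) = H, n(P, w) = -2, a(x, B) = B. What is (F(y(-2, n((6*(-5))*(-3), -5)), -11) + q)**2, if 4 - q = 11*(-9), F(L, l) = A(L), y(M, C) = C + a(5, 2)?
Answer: 10609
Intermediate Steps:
y(M, C) = 2 + C (y(M, C) = C + 2 = 2 + C)
F(L, l) = L
q = 103 (q = 4 - 11*(-9) = 4 - 1*(-99) = 4 + 99 = 103)
(F(y(-2, n((6*(-5))*(-3), -5)), -11) + q)**2 = ((2 - 2) + 103)**2 = (0 + 103)**2 = 103**2 = 10609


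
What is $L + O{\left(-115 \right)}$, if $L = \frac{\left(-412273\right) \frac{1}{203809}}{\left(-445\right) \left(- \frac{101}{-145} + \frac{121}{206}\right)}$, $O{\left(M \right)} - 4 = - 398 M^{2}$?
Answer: $- \frac{3661579600145127744}{695648827351} \approx -5.2635 \cdot 10^{6}$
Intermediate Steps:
$O{\left(M \right)} = 4 - 398 M^{2}$
$L = \frac{2462918902}{695648827351}$ ($L = \frac{\left(-412273\right) \frac{1}{203809}}{\left(-445\right) \left(\left(-101\right) \left(- \frac{1}{145}\right) + 121 \cdot \frac{1}{206}\right)} = - \frac{412273}{203809 \left(- 445 \left(\frac{101}{145} + \frac{121}{206}\right)\right)} = - \frac{412273}{203809 \left(\left(-445\right) \frac{38351}{29870}\right)} = - \frac{412273}{203809 \left(- \frac{3413239}{5974}\right)} = \left(- \frac{412273}{203809}\right) \left(- \frac{5974}{3413239}\right) = \frac{2462918902}{695648827351} \approx 0.0035405$)
$L + O{\left(-115 \right)} = \frac{2462918902}{695648827351} + \left(4 - 398 \left(-115\right)^{2}\right) = \frac{2462918902}{695648827351} + \left(4 - 5263550\right) = \frac{2462918902}{695648827351} - 5263546 = - \frac{3661579600145127744}{695648827351}$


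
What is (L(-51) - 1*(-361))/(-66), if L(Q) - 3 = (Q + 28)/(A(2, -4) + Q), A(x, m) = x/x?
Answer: -18223/3300 ≈ -5.5221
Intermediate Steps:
A(x, m) = 1
L(Q) = 3 + (28 + Q)/(1 + Q) (L(Q) = 3 + (Q + 28)/(1 + Q) = 3 + (28 + Q)/(1 + Q))
(L(-51) - 1*(-361))/(-66) = ((31 + 4*(-51))/(1 - 51) - 1*(-361))/(-66) = ((31 - 204)/(-50) + 361)*(-1/66) = (-1/50*(-173) + 361)*(-1/66) = (173/50 + 361)*(-1/66) = (18223/50)*(-1/66) = -18223/3300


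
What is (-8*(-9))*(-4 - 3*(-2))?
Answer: 144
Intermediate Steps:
(-8*(-9))*(-4 - 3*(-2)) = 72*(-4 + 6) = 72*2 = 144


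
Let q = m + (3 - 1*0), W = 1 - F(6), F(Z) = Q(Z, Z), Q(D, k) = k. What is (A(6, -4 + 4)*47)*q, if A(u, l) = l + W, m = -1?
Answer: -470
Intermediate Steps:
F(Z) = Z
W = -5 (W = 1 - 1*6 = 1 - 6 = -5)
A(u, l) = -5 + l (A(u, l) = l - 5 = -5 + l)
q = 2 (q = -1 + (3 - 1*0) = -1 + (3 + 0) = -1 + 3 = 2)
(A(6, -4 + 4)*47)*q = ((-5 + (-4 + 4))*47)*2 = ((-5 + 0)*47)*2 = -5*47*2 = -235*2 = -470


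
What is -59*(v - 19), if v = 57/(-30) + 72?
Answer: -30149/10 ≈ -3014.9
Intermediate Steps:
v = 701/10 (v = 57*(-1/30) + 72 = -19/10 + 72 = 701/10 ≈ 70.100)
-59*(v - 19) = -59*(701/10 - 19) = -59*511/10 = -30149/10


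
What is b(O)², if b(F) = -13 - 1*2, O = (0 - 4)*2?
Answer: 225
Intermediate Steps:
O = -8 (O = -4*2 = -8)
b(F) = -15 (b(F) = -13 - 2 = -15)
b(O)² = (-15)² = 225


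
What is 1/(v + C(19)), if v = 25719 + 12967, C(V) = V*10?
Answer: 1/38876 ≈ 2.5723e-5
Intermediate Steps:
C(V) = 10*V
v = 38686
1/(v + C(19)) = 1/(38686 + 10*19) = 1/(38686 + 190) = 1/38876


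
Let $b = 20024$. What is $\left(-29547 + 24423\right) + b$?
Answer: $14900$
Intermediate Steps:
$\left(-29547 + 24423\right) + b = \left(-29547 + 24423\right) + 20024 = -5124 + 20024 = 14900$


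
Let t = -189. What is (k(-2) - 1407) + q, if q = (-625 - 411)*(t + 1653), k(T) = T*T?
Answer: -1518107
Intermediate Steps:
k(T) = T²
q = -1516704 (q = (-625 - 411)*(-189 + 1653) = -1036*1464 = -1516704)
(k(-2) - 1407) + q = ((-2)² - 1407) - 1516704 = (4 - 1407) - 1516704 = -1403 - 1516704 = -1518107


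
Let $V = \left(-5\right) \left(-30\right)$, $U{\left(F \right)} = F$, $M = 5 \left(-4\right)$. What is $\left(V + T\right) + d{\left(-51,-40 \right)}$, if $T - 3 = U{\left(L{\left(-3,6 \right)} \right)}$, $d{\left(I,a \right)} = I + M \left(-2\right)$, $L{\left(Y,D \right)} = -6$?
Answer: $136$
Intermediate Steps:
$M = -20$
$d{\left(I,a \right)} = 40 + I$ ($d{\left(I,a \right)} = I - -40 = I + 40 = 40 + I$)
$V = 150$
$T = -3$ ($T = 3 - 6 = -3$)
$\left(V + T\right) + d{\left(-51,-40 \right)} = \left(150 - 3\right) + \left(40 - 51\right) = 147 - 11 = 136$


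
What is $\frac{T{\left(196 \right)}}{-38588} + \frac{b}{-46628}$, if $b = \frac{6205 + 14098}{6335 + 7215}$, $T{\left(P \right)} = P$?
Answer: $- \frac{31154523641}{6095065281800} \approx -0.0051114$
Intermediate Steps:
$b = \frac{20303}{13550} \approx 1.4984$
$\frac{T{\left(196 \right)}}{-38588} + \frac{b}{-46628} = \frac{196}{-38588} + \frac{20303}{13550 \left(-46628\right)} = 196 \left(- \frac{1}{38588}\right) + \frac{20303}{13550} \left(- \frac{1}{46628}\right) = - \frac{49}{9647} - \frac{20303}{631809400} = - \frac{31154523641}{6095065281800}$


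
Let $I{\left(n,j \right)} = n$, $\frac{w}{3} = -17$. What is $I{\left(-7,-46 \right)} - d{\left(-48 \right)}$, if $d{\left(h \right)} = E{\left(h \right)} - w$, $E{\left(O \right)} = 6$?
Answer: $-64$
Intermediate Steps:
$w = -51$ ($w = 3 \left(-17\right) = -51$)
$d{\left(h \right)} = 57$ ($d{\left(h \right)} = 6 - -51 = 6 + 51 = 57$)
$I{\left(-7,-46 \right)} - d{\left(-48 \right)} = -7 - 57 = -64$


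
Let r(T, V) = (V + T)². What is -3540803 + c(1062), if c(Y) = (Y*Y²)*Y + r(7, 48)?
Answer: 1272028550558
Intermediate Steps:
r(T, V) = (T + V)²
c(Y) = 3025 + Y⁴ (c(Y) = (Y*Y²)*Y + (7 + 48)² = Y³*Y + 55² = Y⁴ + 3025 = 3025 + Y⁴)
-3540803 + c(1062) = -3540803 + (3025 + 1062⁴) = -3540803 + (3025 + 1272032088336) = -3540803 + 1272032091361 = 1272028550558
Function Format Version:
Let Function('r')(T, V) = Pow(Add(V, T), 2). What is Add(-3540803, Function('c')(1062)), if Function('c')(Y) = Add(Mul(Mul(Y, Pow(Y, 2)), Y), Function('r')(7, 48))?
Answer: 1272028550558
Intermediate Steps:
Function('r')(T, V) = Pow(Add(T, V), 2)
Function('c')(Y) = Add(3025, Pow(Y, 4)) (Function('c')(Y) = Add(Mul(Mul(Y, Pow(Y, 2)), Y), Pow(Add(7, 48), 2)) = Add(Mul(Pow(Y, 3), Y), Pow(55, 2)) = Add(Pow(Y, 4), 3025) = Add(3025, Pow(Y, 4)))
Add(-3540803, Function('c')(1062)) = Add(-3540803, Add(3025, Pow(1062, 4))) = Add(-3540803, Add(3025, 1272032088336)) = Add(-3540803, 1272032091361) = 1272028550558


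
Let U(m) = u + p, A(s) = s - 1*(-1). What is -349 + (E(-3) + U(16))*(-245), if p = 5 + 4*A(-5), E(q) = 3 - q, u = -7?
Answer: 2591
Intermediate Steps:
A(s) = 1 + s (A(s) = s + 1 = 1 + s)
p = -11 (p = 5 + 4*(1 - 5) = 5 + 4*(-4) = 5 - 16 = -11)
U(m) = -18 (U(m) = -7 - 11 = -18)
-349 + (E(-3) + U(16))*(-245) = -349 + ((3 - 1*(-3)) - 18)*(-245) = -349 + ((3 + 3) - 18)*(-245) = -349 + (6 - 18)*(-245) = -349 - 12*(-245) = -349 + 2940 = 2591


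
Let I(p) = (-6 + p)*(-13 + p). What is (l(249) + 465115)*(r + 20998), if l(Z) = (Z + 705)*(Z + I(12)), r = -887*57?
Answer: -20602154657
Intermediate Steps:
r = -50559
I(p) = (-13 + p)*(-6 + p)
l(Z) = (-6 + Z)*(705 + Z) (l(Z) = (Z + 705)*(Z + (78 + 12² - 19*12)) = (705 + Z)*(Z + (78 + 144 - 228)) = (705 + Z)*(Z - 6) = (705 + Z)*(-6 + Z) = (-6 + Z)*(705 + Z))
(l(249) + 465115)*(r + 20998) = ((-4230 + 249² + 699*249) + 465115)*(-50559 + 20998) = ((-4230 + 62001 + 174051) + 465115)*(-29561) = (231822 + 465115)*(-29561) = 696937*(-29561) = -20602154657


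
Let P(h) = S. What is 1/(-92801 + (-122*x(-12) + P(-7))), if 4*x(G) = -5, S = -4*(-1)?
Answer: -2/185289 ≈ -1.0794e-5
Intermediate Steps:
S = 4
x(G) = -5/4 (x(G) = (1/4)*(-5) = -5/4)
P(h) = 4
1/(-92801 + (-122*x(-12) + P(-7))) = 1/(-92801 + (-122*(-5/4) + 4)) = 1/(-92801 + (305/2 + 4)) = 1/(-92801 + 313/2) = 1/(-185289/2) = -2/185289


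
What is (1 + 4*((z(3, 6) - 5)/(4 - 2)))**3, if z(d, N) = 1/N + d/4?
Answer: -79507/216 ≈ -368.09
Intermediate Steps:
z(d, N) = 1/N + d/4 (z(d, N) = 1/N + d*(1/4) = 1/N + d/4)
(1 + 4*((z(3, 6) - 5)/(4 - 2)))**3 = (1 + 4*(((1/6 + (1/4)*3) - 5)/(4 - 2)))**3 = (1 + 4*(((1/6 + 3/4) - 5)/2))**3 = (1 + 4*((11/12 - 5)*(1/2)))**3 = (1 + 4*(-49/12*1/2))**3 = (1 + 4*(-49/24))**3 = (1 - 49/6)**3 = (-43/6)**3 = -79507/216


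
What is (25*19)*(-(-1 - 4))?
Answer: 2375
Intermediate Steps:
(25*19)*(-(-1 - 4)) = 475*(-1*(-5)) = 475*5 = 2375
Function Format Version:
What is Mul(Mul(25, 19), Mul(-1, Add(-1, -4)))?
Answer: 2375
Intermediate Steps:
Mul(Mul(25, 19), Mul(-1, Add(-1, -4))) = Mul(475, Mul(-1, -5)) = Mul(475, 5) = 2375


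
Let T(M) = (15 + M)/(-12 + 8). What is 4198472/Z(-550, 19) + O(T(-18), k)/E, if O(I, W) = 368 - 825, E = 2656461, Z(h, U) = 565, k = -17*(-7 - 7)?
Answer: 11153076869387/1500900465 ≈ 7430.9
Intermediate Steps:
k = 238 (k = -17*(-14) = 238)
T(M) = -15/4 - M/4 (T(M) = (15 + M)/(-4) = (15 + M)*(-1/4) = -15/4 - M/4)
O(I, W) = -457
4198472/Z(-550, 19) + O(T(-18), k)/E = 4198472/565 - 457/2656461 = 11153076869387/1500900465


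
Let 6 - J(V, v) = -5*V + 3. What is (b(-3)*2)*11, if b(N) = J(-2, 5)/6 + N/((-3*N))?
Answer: -33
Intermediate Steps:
J(V, v) = 3 + 5*V (J(V, v) = 6 - (-5*V + 3) = 6 - (3 - 5*V) = 6 + (-3 + 5*V) = 3 + 5*V)
b(N) = -3/2 (b(N) = (3 + 5*(-2))/6 + N/((-3*N)) = (3 - 10)*(1/6) + N*(-1/(3*N)) = -7*1/6 - 1/3 = -7/6 - 1/3 = -3/2)
(b(-3)*2)*11 = -3/2*2*11 = -3*11 = -33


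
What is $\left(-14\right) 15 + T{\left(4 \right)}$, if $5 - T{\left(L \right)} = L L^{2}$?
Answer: $-269$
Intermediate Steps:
$T{\left(L \right)} = 5 - L^{3}$ ($T{\left(L \right)} = 5 - L L^{2} = 5 - L^{3}$)
$\left(-14\right) 15 + T{\left(4 \right)} = \left(-14\right) 15 + \left(5 - 4^{3}\right) = -210 + \left(5 - 64\right) = -210 - 59 = -269$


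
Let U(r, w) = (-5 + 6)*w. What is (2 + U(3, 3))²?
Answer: 25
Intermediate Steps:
U(r, w) = w (U(r, w) = 1*w = w)
(2 + U(3, 3))² = (2 + 3)² = 5² = 25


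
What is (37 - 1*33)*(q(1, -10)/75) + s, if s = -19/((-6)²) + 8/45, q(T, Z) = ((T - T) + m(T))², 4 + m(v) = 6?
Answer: -41/300 ≈ -0.13667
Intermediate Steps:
m(v) = 2 (m(v) = -4 + 6 = 2)
q(T, Z) = 4 (q(T, Z) = ((T - T) + 2)² = (0 + 2)² = 2² = 4)
s = -7/20 (s = -19/36 + 8*(1/45) = -19*1/36 + 8/45 = -19/36 + 8/45 = -7/20 ≈ -0.35000)
(37 - 1*33)*(q(1, -10)/75) + s = (37 - 1*33)*(4/75) - 7/20 = (37 - 33)*(4*(1/75)) - 7/20 = 4*(4/75) - 7/20 = 16/75 - 7/20 = -41/300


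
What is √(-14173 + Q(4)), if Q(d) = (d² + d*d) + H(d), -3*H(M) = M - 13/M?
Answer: 3*I*√6285/2 ≈ 118.92*I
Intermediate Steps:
H(M) = -M/3 + 13/(3*M) (H(M) = -(M - 13/M)/3 = -M/3 + 13/(3*M))
Q(d) = 2*d² + (13 - d²)/(3*d) (Q(d) = (d² + d*d) + (13 - d²)/(3*d) = (d² + d²) + (13 - d²)/(3*d) = 2*d² + (13 - d²)/(3*d))
√(-14173 + Q(4)) = √(-14173 + (⅓)*(13 - 1*4² + 6*4³)/4) = √(-14173 + (⅓)*(¼)*(13 - 1*16 + 6*64)) = √(-14173 + (⅓)*(¼)*(13 - 16 + 384)) = √(-14173 + (⅓)*(¼)*381) = √(-14173 + 127/4) = √(-56565/4) = 3*I*√6285/2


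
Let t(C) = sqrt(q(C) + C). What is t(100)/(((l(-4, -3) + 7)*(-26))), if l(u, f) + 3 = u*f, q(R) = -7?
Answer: -sqrt(93)/416 ≈ -0.023182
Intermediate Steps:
l(u, f) = -3 + f*u (l(u, f) = -3 + u*f = -3 + f*u)
t(C) = sqrt(-7 + C)
t(100)/(((l(-4, -3) + 7)*(-26))) = sqrt(-7 + 100)/((((-3 - 3*(-4)) + 7)*(-26))) = sqrt(93)/((((-3 + 12) + 7)*(-26))) = sqrt(93)/(((9 + 7)*(-26))) = sqrt(93)/((16*(-26))) = sqrt(93)/(-416) = sqrt(93)*(-1/416) = -sqrt(93)/416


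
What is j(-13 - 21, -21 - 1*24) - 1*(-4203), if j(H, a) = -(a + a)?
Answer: 4293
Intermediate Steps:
j(H, a) = -2*a
j(-13 - 21, -21 - 1*24) - 1*(-4203) = -2*(-21 - 1*24) - 1*(-4203) = -2*(-21 - 24) + 4203 = -2*(-45) + 4203 = 90 + 4203 = 4293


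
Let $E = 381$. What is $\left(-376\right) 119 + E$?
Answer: $-44363$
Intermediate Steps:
$\left(-376\right) 119 + E = \left(-376\right) 119 + 381 = -44744 + 381 = -44363$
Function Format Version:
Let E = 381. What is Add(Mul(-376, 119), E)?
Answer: -44363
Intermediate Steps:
Add(Mul(-376, 119), E) = Add(Mul(-376, 119), 381) = Add(-44744, 381) = -44363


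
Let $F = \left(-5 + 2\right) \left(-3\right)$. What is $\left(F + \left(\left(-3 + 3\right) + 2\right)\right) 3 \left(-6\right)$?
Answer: $-198$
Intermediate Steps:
$F = 9$ ($F = \left(-3\right) \left(-3\right) = 9$)
$\left(F + \left(\left(-3 + 3\right) + 2\right)\right) 3 \left(-6\right) = \left(9 + \left(\left(-3 + 3\right) + 2\right)\right) 3 \left(-6\right) = \left(9 + \left(0 + 2\right)\right) 3 \left(-6\right) = \left(9 + 2\right) 3 \left(-6\right) = 11 \cdot 3 \left(-6\right) = 33 \left(-6\right) = -198$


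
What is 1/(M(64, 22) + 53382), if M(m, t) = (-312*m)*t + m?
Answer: -1/385850 ≈ -2.5917e-6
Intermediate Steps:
M(m, t) = m - 312*m*t (M(m, t) = -312*m*t + m = m - 312*m*t)
1/(M(64, 22) + 53382) = 1/(64*(1 - 312*22) + 53382) = 1/(64*(1 - 6864) + 53382) = 1/(64*(-6863) + 53382) = 1/(-439232 + 53382) = 1/(-385850) = -1/385850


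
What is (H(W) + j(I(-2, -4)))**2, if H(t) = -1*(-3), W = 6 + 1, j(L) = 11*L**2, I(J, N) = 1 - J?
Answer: 10404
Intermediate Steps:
W = 7
H(t) = 3
(H(W) + j(I(-2, -4)))**2 = (3 + 11*(1 - 1*(-2))**2)**2 = (3 + 11*(1 + 2)**2)**2 = (3 + 11*3**2)**2 = (3 + 11*9)**2 = (3 + 99)**2 = 102**2 = 10404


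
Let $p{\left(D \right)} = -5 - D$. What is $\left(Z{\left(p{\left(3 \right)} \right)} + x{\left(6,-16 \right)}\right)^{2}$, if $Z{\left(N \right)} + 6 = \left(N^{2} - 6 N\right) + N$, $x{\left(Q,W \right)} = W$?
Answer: $6724$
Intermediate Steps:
$Z{\left(N \right)} = -6 + N^{2} - 5 N$ ($Z{\left(N \right)} = -6 + \left(\left(N^{2} - 6 N\right) + N\right) = -6 + \left(N^{2} - 5 N\right) = -6 + N^{2} - 5 N$)
$\left(Z{\left(p{\left(3 \right)} \right)} + x{\left(6,-16 \right)}\right)^{2} = \left(\left(-6 + \left(-5 - 3\right)^{2} - 5 \left(-5 - 3\right)\right) - 16\right)^{2} = \left(\left(-6 + \left(-8\right)^{2} - -40\right) - 16\right)^{2} = \left(\left(-6 + 64 + 40\right) - 16\right)^{2} = \left(98 - 16\right)^{2} = 82^{2} = 6724$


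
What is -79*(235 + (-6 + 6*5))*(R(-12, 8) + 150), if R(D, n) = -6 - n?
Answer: -2782696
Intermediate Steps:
-79*(235 + (-6 + 6*5))*(R(-12, 8) + 150) = -79*(235 + (-6 + 6*5))*((-6 - 1*8) + 150) = -79*(235 + (-6 + 30))*((-6 - 8) + 150) = -79*(235 + 24)*(-14 + 150) = -20461*136 = -79*35224 = -2782696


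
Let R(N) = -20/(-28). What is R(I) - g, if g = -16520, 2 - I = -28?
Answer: 115645/7 ≈ 16521.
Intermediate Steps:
I = 30 (I = 2 - 1*(-28) = 2 + 28 = 30)
R(N) = 5/7 (R(N) = -20*(-1/28) = 5/7)
R(I) - g = 5/7 - 1*(-16520) = 5/7 + 16520 = 115645/7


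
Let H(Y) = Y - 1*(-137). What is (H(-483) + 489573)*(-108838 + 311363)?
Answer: 99080698175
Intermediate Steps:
H(Y) = 137 + Y (H(Y) = Y + 137 = 137 + Y)
(H(-483) + 489573)*(-108838 + 311363) = ((137 - 483) + 489573)*(-108838 + 311363) = (-346 + 489573)*202525 = 489227*202525 = 99080698175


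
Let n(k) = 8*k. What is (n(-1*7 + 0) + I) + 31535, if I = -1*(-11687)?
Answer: 43166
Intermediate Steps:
I = 11687
(n(-1*7 + 0) + I) + 31535 = (8*(-1*7 + 0) + 11687) + 31535 = (8*(-7 + 0) + 11687) + 31535 = (8*(-7) + 11687) + 31535 = (-56 + 11687) + 31535 = 11631 + 31535 = 43166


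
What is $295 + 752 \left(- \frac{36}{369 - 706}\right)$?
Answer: $\frac{126487}{337} \approx 375.33$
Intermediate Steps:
$295 + 752 \left(- \frac{36}{369 - 706}\right) = 295 + 752 \left(- \frac{36}{-337}\right) = 295 + 752 \left(\left(-36\right) \left(- \frac{1}{337}\right)\right) = 295 + 752 \cdot \frac{36}{337} = 295 + \frac{27072}{337} = \frac{126487}{337}$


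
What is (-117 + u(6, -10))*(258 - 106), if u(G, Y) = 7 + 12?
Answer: -14896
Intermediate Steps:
u(G, Y) = 19
(-117 + u(6, -10))*(258 - 106) = (-117 + 19)*(258 - 106) = -98*152 = -14896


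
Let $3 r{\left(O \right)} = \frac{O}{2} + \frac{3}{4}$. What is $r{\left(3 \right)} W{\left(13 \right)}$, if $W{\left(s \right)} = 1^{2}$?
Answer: $\frac{3}{4} \approx 0.75$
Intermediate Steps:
$r{\left(O \right)} = \frac{1}{4} + \frac{O}{6}$ ($r{\left(O \right)} = \frac{\frac{O}{2} + \frac{3}{4}}{3} = \frac{\frac{3}{4} + \frac{O}{2}}{3} = \frac{1}{4} + \frac{O}{6}$)
$W{\left(s \right)} = 1$
$r{\left(3 \right)} W{\left(13 \right)} = \left(\frac{1}{4} + \frac{1}{6} \cdot 3\right) 1 = \left(\frac{1}{4} + \frac{1}{2}\right) 1 = \frac{3}{4} \cdot 1 = \frac{3}{4}$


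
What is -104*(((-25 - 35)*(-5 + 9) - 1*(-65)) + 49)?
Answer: 13104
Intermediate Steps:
-104*(((-25 - 35)*(-5 + 9) - 1*(-65)) + 49) = -104*((-60*4 + 65) + 49) = -104*((-240 + 65) + 49) = -104*(-175 + 49) = -104*(-126) = 13104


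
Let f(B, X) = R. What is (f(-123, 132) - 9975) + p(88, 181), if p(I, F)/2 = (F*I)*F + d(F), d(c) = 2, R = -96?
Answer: 5755869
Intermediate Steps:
f(B, X) = -96
p(I, F) = 4 + 2*I*F**2 (p(I, F) = 2*((F*I)*F + 2) = 2*(I*F**2 + 2) = 2*(2 + I*F**2) = 4 + 2*I*F**2)
(f(-123, 132) - 9975) + p(88, 181) = (-96 - 9975) + (4 + 2*88*181**2) = -10071 + (4 + 2*88*32761) = -10071 + (4 + 5765936) = -10071 + 5765940 = 5755869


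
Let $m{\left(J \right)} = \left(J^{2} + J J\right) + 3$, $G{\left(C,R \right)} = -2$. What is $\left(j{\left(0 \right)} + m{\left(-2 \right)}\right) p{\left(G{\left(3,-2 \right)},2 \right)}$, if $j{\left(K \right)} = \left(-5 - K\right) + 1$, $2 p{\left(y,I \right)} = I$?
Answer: $7$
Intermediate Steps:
$p{\left(y,I \right)} = \frac{I}{2}$
$j{\left(K \right)} = -4 - K$
$m{\left(J \right)} = 3 + 2 J^{2}$ ($m{\left(J \right)} = \left(J^{2} + J^{2}\right) + 3 = 2 J^{2} + 3 = 3 + 2 J^{2}$)
$\left(j{\left(0 \right)} + m{\left(-2 \right)}\right) p{\left(G{\left(3,-2 \right)},2 \right)} = \left(\left(-4 - 0\right) + \left(3 + 2 \left(-2\right)^{2}\right)\right) \frac{1}{2} \cdot 2 = \left(\left(-4 + 0\right) + \left(3 + 2 \cdot 4\right)\right) 1 = \left(-4 + \left(3 + 8\right)\right) 1 = \left(-4 + 11\right) 1 = 7 \cdot 1 = 7$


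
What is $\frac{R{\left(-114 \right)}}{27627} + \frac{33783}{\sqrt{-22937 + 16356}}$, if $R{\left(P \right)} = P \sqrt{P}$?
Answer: $\frac{i \left(- 311107647 \sqrt{6581} - 250078 \sqrt{114}\right)}{60604429} \approx - 416.48 i$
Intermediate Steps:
$R{\left(P \right)} = P^{\frac{3}{2}}$
$\frac{R{\left(-114 \right)}}{27627} + \frac{33783}{\sqrt{-22937 + 16356}} = \frac{\left(-114\right)^{\frac{3}{2}}}{27627} + \frac{33783}{\sqrt{-22937 + 16356}} = - 114 i \sqrt{114} \cdot \frac{1}{27627} + \frac{33783}{\sqrt{-6581}} = - \frac{38 i \sqrt{114}}{9209} + \frac{33783}{i \sqrt{6581}} = - \frac{38 i \sqrt{114}}{9209} + 33783 \left(- \frac{i \sqrt{6581}}{6581}\right) = - \frac{38 i \sqrt{114}}{9209} - \frac{33783 i \sqrt{6581}}{6581} = - \frac{33783 i \sqrt{6581}}{6581} - \frac{38 i \sqrt{114}}{9209}$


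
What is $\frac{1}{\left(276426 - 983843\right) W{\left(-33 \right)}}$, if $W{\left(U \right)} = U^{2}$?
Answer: $- \frac{1}{770377113} \approx -1.2981 \cdot 10^{-9}$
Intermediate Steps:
$\frac{1}{\left(276426 - 983843\right) W{\left(-33 \right)}} = \frac{1}{\left(276426 - 983843\right) \left(-33\right)^{2}} = \frac{1}{\left(-707417\right) 1089} = \left(- \frac{1}{707417}\right) \frac{1}{1089} = - \frac{1}{770377113}$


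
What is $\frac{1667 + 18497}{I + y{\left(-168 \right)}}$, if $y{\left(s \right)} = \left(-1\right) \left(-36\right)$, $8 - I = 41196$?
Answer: $- \frac{5041}{10288} \approx -0.48999$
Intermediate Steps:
$I = -41188$ ($I = 8 - 41196 = -41188$)
$y{\left(s \right)} = 36$
$\frac{1667 + 18497}{I + y{\left(-168 \right)}} = \frac{1667 + 18497}{-41188 + 36} = \frac{20164}{-41152} = 20164 \left(- \frac{1}{41152}\right) = - \frac{5041}{10288}$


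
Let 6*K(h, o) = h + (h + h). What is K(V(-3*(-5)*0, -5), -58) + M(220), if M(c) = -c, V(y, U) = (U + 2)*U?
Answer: -425/2 ≈ -212.50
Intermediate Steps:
V(y, U) = U*(2 + U) (V(y, U) = (2 + U)*U = U*(2 + U))
K(h, o) = h/2 (K(h, o) = (h + (h + h))/6 = (h + 2*h)/6 = (3*h)/6 = h/2)
K(V(-3*(-5)*0, -5), -58) + M(220) = (-5*(2 - 5))/2 - 1*220 = (-5*(-3))/2 - 220 = (½)*15 - 220 = 15/2 - 220 = -425/2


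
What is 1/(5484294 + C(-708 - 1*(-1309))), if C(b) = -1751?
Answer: 1/5482543 ≈ 1.8240e-7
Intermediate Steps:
1/(5484294 + C(-708 - 1*(-1309))) = 1/(5484294 - 1751) = 1/5482543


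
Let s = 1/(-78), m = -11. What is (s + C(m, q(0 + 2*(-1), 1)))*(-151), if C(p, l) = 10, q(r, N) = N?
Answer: -117629/78 ≈ -1508.1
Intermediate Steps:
s = -1/78 ≈ -0.012821
(s + C(m, q(0 + 2*(-1), 1)))*(-151) = (-1/78 + 10)*(-151) = (779/78)*(-151) = -117629/78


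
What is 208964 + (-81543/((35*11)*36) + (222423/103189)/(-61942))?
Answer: 40068134929025063/191751991140 ≈ 2.0896e+5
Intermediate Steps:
208964 + (-81543/((35*11)*36) + (222423/103189)/(-61942)) = 208964 + (-81543/(385*36) + (222423*(1/103189))*(-1/61942)) = 208964 + (-81543/13860 + (222423/103189)*(-1/61942)) = 208964 + (-81543*1/13860 - 222423/6391733038) = 208964 + (-353/60 - 222423/6391733038) = 208964 - 1128147553897/191751991140 = 40068134929025063/191751991140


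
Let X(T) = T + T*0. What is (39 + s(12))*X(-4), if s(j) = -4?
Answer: -140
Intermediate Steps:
X(T) = T (X(T) = T + 0 = T)
(39 + s(12))*X(-4) = (39 - 4)*(-4) = 35*(-4) = -140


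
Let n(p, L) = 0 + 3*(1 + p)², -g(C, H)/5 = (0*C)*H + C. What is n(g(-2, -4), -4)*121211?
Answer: 43999593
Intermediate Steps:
g(C, H) = -5*C (g(C, H) = -5*((0*C)*H + C) = -5*(0*H + C) = -5*(0 + C) = -5*C)
n(p, L) = 3*(1 + p)²
n(g(-2, -4), -4)*121211 = (3*(1 - 5*(-2))²)*121211 = (3*(1 + 10)²)*121211 = (3*11²)*121211 = (3*121)*121211 = 363*121211 = 43999593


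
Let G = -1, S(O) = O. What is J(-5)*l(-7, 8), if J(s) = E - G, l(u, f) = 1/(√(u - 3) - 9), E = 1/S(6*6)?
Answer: -37/364 - 37*I*√10/3276 ≈ -0.10165 - 0.035716*I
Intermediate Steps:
E = 1/36 (E = 1/(6*6) = 1/36 ≈ 0.027778)
l(u, f) = 1/(-9 + √(-3 + u)) (l(u, f) = 1/(√(-3 + u) - 9) = 1/(-9 + √(-3 + u)))
J(s) = 37/36 (J(s) = 1/36 - 1*(-1) = 1/36 + 1 = 37/36)
J(-5)*l(-7, 8) = 37/(36*(-9 + √(-3 - 7))) = 37/(36*(-9 + √(-10))) = 37/(36*(-9 + I*√10))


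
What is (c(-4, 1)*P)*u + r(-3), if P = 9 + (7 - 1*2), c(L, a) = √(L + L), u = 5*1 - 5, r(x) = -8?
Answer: -8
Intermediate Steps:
u = 0 (u = 5 - 5 = 0)
c(L, a) = √2*√L (c(L, a) = √(2*L) = √2*√L)
P = 14 (P = 9 + (7 - 2) = 9 + 5 = 14)
(c(-4, 1)*P)*u + r(-3) = ((√2*√(-4))*14)*0 - 8 = ((√2*(2*I))*14)*0 - 8 = ((2*I*√2)*14)*0 - 8 = (28*I*√2)*0 - 8 = 0 - 8 = -8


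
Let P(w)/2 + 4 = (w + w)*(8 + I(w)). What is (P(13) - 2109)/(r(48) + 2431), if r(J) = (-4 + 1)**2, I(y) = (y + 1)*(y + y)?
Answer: 17227/2440 ≈ 7.0602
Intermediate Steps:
I(y) = 2*y*(1 + y) (I(y) = (1 + y)*(2*y) = 2*y*(1 + y))
r(J) = 9 (r(J) = (-3)**2 = 9)
P(w) = -8 + 4*w*(8 + 2*w*(1 + w)) (P(w) = -8 + 2*((w + w)*(8 + 2*w*(1 + w))) = -8 + 2*((2*w)*(8 + 2*w*(1 + w))) = -8 + 2*(2*w*(8 + 2*w*(1 + w))) = -8 + 4*w*(8 + 2*w*(1 + w)))
(P(13) - 2109)/(r(48) + 2431) = ((-8 + 32*13 + 8*13**2*(1 + 13)) - 2109)/(9 + 2431) = ((-8 + 416 + 8*169*14) - 2109)/2440 = ((-8 + 416 + 18928) - 2109)*(1/2440) = (19336 - 2109)*(1/2440) = 17227*(1/2440) = 17227/2440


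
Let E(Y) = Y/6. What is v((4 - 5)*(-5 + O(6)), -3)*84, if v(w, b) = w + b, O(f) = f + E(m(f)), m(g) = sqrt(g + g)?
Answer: -336 - 28*sqrt(3) ≈ -384.50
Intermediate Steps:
m(g) = sqrt(2)*sqrt(g) (m(g) = sqrt(2*g) = sqrt(2)*sqrt(g))
E(Y) = Y/6 (E(Y) = Y*(1/6) = Y/6)
O(f) = f + sqrt(2)*sqrt(f)/6 (O(f) = f + (sqrt(2)*sqrt(f))/6 = f + sqrt(2)*sqrt(f)/6)
v(w, b) = b + w
v((4 - 5)*(-5 + O(6)), -3)*84 = (-3 + (4 - 5)*(-5 + (6 + sqrt(2)*sqrt(6)/6)))*84 = (-3 - (-5 + (6 + sqrt(3)/3)))*84 = (-3 - (1 + sqrt(3)/3))*84 = (-3 + (-1 - sqrt(3)/3))*84 = (-4 - sqrt(3)/3)*84 = -336 - 28*sqrt(3)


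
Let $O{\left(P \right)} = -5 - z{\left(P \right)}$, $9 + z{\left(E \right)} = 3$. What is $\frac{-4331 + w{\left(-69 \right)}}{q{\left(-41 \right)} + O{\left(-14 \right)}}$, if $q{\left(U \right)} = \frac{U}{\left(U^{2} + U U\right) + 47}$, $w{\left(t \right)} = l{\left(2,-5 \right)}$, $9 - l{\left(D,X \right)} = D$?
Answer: $- \frac{3685129}{842} \approx -4376.6$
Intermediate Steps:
$l{\left(D,X \right)} = 9 - D$
$w{\left(t \right)} = 7$ ($w{\left(t \right)} = 9 - 2 = 7$)
$z{\left(E \right)} = -6$ ($z{\left(E \right)} = -9 + 3 = -6$)
$O{\left(P \right)} = 1$ ($O{\left(P \right)} = -5 - -6 = -5 + 6 = 1$)
$q{\left(U \right)} = \frac{U}{47 + 2 U^{2}}$ ($q{\left(U \right)} = \frac{U}{\left(U^{2} + U^{2}\right) + 47} = \frac{U}{2 U^{2} + 47} = \frac{U}{47 + 2 U^{2}}$)
$\frac{-4331 + w{\left(-69 \right)}}{q{\left(-41 \right)} + O{\left(-14 \right)}} = \frac{-4331 + 7}{- \frac{41}{47 + 2 \left(-41\right)^{2}} + 1} = - \frac{4324}{- \frac{41}{47 + 2 \cdot 1681} + 1} = - \frac{4324}{- \frac{41}{47 + 3362} + 1} = - \frac{4324}{- \frac{41}{3409} + 1} = - \frac{4324}{\frac{3368}{3409}} = \left(-4324\right) \frac{3409}{3368} = - \frac{3685129}{842}$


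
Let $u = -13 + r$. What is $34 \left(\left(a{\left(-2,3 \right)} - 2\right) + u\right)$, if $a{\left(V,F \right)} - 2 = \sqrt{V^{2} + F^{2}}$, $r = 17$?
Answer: $136 + 34 \sqrt{13} \approx 258.59$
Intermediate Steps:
$a{\left(V,F \right)} = 2 + \sqrt{F^{2} + V^{2}}$ ($a{\left(V,F \right)} = 2 + \sqrt{V^{2} + F^{2}} = 2 + \sqrt{F^{2} + V^{2}}$)
$u = 4$ ($u = -13 + 17 = 4$)
$34 \left(\left(a{\left(-2,3 \right)} - 2\right) + u\right) = 34 \left(\left(\left(2 + \sqrt{3^{2} + \left(-2\right)^{2}}\right) - 2\right) + 4\right) = 34 \left(\left(\left(2 + \sqrt{9 + 4}\right) - 2\right) + 4\right) = 34 \left(\left(\left(2 + \sqrt{13}\right) - 2\right) + 4\right) = 34 \left(\sqrt{13} + 4\right) = 34 \left(4 + \sqrt{13}\right) = 136 + 34 \sqrt{13}$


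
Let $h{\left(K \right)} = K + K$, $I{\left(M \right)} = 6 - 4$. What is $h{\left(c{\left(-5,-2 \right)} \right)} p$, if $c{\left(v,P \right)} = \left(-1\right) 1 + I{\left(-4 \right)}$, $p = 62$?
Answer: $124$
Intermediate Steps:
$I{\left(M \right)} = 2$ ($I{\left(M \right)} = 6 - 4 = 2$)
$c{\left(v,P \right)} = 1$ ($c{\left(v,P \right)} = \left(-1\right) 1 + 2 = -1 + 2 = 1$)
$h{\left(K \right)} = 2 K$
$h{\left(c{\left(-5,-2 \right)} \right)} p = 2 \cdot 1 \cdot 62 = 2 \cdot 62 = 124$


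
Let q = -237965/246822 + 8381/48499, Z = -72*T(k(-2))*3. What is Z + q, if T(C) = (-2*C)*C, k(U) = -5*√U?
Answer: -258574868294153/11970620178 ≈ -21601.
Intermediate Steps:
T(C) = -2*C²
Z = -21600 (Z = -(-144)*(-5*I*√2)²*3 = -(-144)*(-50)*3 = -72*100*3 = -7200*3 = -21600)
q = -9472449353/11970620178 (q = -237965*1/246822 + 8381*(1/48499) = -237965/246822 + 8381/48499 = -9472449353/11970620178 ≈ -0.79131)
Z + q = -21600 - 9472449353/11970620178 = -258574868294153/11970620178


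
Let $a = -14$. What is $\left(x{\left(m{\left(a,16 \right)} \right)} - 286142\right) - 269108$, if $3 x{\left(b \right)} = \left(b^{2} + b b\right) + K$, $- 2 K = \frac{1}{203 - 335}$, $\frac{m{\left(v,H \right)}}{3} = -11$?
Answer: $- \frac{439183007}{792} \approx -5.5452 \cdot 10^{5}$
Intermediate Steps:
$m{\left(v,H \right)} = -33$ ($m{\left(v,H \right)} = 3 \left(-11\right) = -33$)
$K = \frac{1}{264}$ ($K = - \frac{1}{2 \left(203 - 335\right)} = - \frac{1}{2 \left(-132\right)} = \left(- \frac{1}{2}\right) \left(- \frac{1}{132}\right) = \frac{1}{264} \approx 0.0037879$)
$x{\left(b \right)} = \frac{1}{792} + \frac{2 b^{2}}{3}$ ($x{\left(b \right)} = \frac{\left(b^{2} + b b\right) + \frac{1}{264}}{3} = \frac{\left(b^{2} + b^{2}\right) + \frac{1}{264}}{3} = \frac{2 b^{2} + \frac{1}{264}}{3} = \frac{\frac{1}{264} + 2 b^{2}}{3} = \frac{1}{792} + \frac{2 b^{2}}{3}$)
$\left(x{\left(m{\left(a,16 \right)} \right)} - 286142\right) - 269108 = \left(\left(\frac{1}{792} + \frac{2 \left(-33\right)^{2}}{3}\right) - 286142\right) - 269108 = \left(\left(\frac{1}{792} + \frac{2}{3} \cdot 1089\right) - 286142\right) - 269108 = \left(\left(\frac{1}{792} + 726\right) - 286142\right) - 269108 = \left(\frac{574993}{792} - 286142\right) - 269108 = - \frac{226049471}{792} - 269108 = - \frac{439183007}{792}$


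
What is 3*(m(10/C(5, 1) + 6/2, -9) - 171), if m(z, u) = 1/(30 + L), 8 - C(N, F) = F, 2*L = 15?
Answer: -12823/25 ≈ -512.92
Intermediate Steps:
L = 15/2 (L = (½)*15 = 15/2 ≈ 7.5000)
C(N, F) = 8 - F
m(z, u) = 2/75 (m(z, u) = 1/(30 + 15/2) = 1/(75/2) = 2/75)
3*(m(10/C(5, 1) + 6/2, -9) - 171) = 3*(2/75 - 171) = 3*(-12823/75) = -12823/25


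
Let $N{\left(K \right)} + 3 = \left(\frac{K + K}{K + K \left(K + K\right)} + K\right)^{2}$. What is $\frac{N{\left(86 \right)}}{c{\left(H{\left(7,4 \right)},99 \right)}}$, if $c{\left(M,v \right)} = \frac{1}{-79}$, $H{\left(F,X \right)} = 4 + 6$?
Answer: $- \frac{17484644427}{29929} \approx -5.842 \cdot 10^{5}$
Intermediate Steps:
$H{\left(F,X \right)} = 10$
$c{\left(M,v \right)} = - \frac{1}{79}$
$N{\left(K \right)} = -3 + \left(K + \frac{2 K}{K + 2 K^{2}}\right)^{2}$ ($N{\left(K \right)} = -3 + \left(\frac{K + K}{K + K \left(K + K\right)} + K\right)^{2} = -3 + \left(\frac{2 K}{K + K 2 K} + K\right)^{2} = -3 + \left(\frac{2 K}{K + 2 K^{2}} + K\right)^{2} = -3 + \left(K + \frac{2 K}{K + 2 K^{2}}\right)^{2}$)
$\frac{N{\left(86 \right)}}{c{\left(H{\left(7,4 \right)},99 \right)}} = \frac{-3 + \frac{\left(2 + 86 + 2 \cdot 86^{2}\right)^{2}}{\left(1 + 2 \cdot 86\right)^{2}}}{- \frac{1}{79}} = \left(-3 + \frac{\left(2 + 86 + 2 \cdot 7396\right)^{2}}{\left(1 + 172\right)^{2}}\right) \left(-79\right) = \left(-3 + \frac{\left(2 + 86 + 14792\right)^{2}}{29929}\right) \left(-79\right) = \left(-3 + \frac{14880^{2}}{29929}\right) \left(-79\right) = \left(-3 + \frac{1}{29929} \cdot 221414400\right) \left(-79\right) = \left(-3 + \frac{221414400}{29929}\right) \left(-79\right) = \frac{221324613}{29929} \left(-79\right) = - \frac{17484644427}{29929}$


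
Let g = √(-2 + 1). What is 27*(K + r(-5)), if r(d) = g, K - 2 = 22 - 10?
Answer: 378 + 27*I ≈ 378.0 + 27.0*I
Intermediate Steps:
g = I (g = √(-1) = I ≈ 1.0*I)
K = 14 (K = 2 + (22 - 10) = 2 + 12 = 14)
r(d) = I
27*(K + r(-5)) = 27*(14 + I) = 378 + 27*I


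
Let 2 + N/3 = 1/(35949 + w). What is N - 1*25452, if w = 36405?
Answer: -613996043/24118 ≈ -25458.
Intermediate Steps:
N = -144707/24118 (N = -6 + 3/(35949 + 36405) = -6 + 3/72354 = -6 + 3*(1/72354) = -6 + 1/24118 = -144707/24118 ≈ -6.0000)
N - 1*25452 = -144707/24118 - 1*25452 = -144707/24118 - 25452 = -613996043/24118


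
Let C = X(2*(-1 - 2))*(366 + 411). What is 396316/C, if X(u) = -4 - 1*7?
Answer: -396316/8547 ≈ -46.369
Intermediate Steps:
X(u) = -11 (X(u) = -4 - 7 = -11)
C = -8547 (C = -11*(366 + 411) = -11*777 = -8547)
396316/C = 396316/(-8547) = 396316*(-1/8547) = -396316/8547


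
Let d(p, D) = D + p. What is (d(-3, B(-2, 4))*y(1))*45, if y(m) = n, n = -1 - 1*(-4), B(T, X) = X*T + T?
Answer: -1755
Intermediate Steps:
B(T, X) = T + T*X (B(T, X) = T*X + T = T + T*X)
n = 3 (n = -1 + 4 = 3)
y(m) = 3
(d(-3, B(-2, 4))*y(1))*45 = ((-2*(1 + 4) - 3)*3)*45 = ((-2*5 - 3)*3)*45 = ((-10 - 3)*3)*45 = -13*3*45 = -39*45 = -1755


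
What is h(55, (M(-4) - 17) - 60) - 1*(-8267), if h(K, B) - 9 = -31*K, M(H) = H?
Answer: 6571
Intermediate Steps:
h(K, B) = 9 - 31*K
h(55, (M(-4) - 17) - 60) - 1*(-8267) = (9 - 31*55) - 1*(-8267) = (9 - 1705) + 8267 = -1696 + 8267 = 6571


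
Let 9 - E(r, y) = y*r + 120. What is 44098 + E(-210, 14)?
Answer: 46927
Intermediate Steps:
E(r, y) = -111 - r*y (E(r, y) = 9 - (y*r + 120) = 9 - (r*y + 120) = 9 - (120 + r*y) = 9 + (-120 - r*y) = -111 - r*y)
44098 + E(-210, 14) = 44098 + (-111 - 1*(-210)*14) = 44098 + (-111 + 2940) = 44098 + 2829 = 46927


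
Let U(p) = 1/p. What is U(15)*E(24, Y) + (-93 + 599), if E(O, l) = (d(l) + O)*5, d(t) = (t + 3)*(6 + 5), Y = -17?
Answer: 1388/3 ≈ 462.67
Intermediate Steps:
d(t) = 33 + 11*t (d(t) = (3 + t)*11 = 33 + 11*t)
E(O, l) = 165 + 5*O + 55*l (E(O, l) = ((33 + 11*l) + O)*5 = (33 + O + 11*l)*5 = 165 + 5*O + 55*l)
U(15)*E(24, Y) + (-93 + 599) = (165 + 5*24 + 55*(-17))/15 + (-93 + 599) = (165 + 120 - 935)/15 + 506 = (1/15)*(-650) + 506 = -130/3 + 506 = 1388/3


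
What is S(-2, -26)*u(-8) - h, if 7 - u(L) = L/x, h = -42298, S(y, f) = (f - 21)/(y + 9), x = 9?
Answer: 2661437/63 ≈ 42245.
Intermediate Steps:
S(y, f) = (-21 + f)/(9 + y)
u(L) = 7 - L/9
S(-2, -26)*u(-8) - h = ((-21 - 26)/(9 - 2))*(7 - ⅑*(-8)) - 1*(-42298) = (-47/7)*(7 + 8/9) + 42298 = ((⅐)*(-47))*(71/9) + 42298 = -47/7*71/9 + 42298 = -3337/63 + 42298 = 2661437/63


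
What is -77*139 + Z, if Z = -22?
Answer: -10725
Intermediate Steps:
-77*139 + Z = -77*139 - 22 = -10703 - 22 = -10725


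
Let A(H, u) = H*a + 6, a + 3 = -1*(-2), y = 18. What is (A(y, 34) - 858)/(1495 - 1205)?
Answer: -3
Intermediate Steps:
a = -1 (a = -3 - 1*(-2) = -3 + 2 = -1)
A(H, u) = 6 - H (A(H, u) = H*(-1) + 6 = -H + 6 = 6 - H)
(A(y, 34) - 858)/(1495 - 1205) = ((6 - 1*18) - 858)/(1495 - 1205) = ((6 - 18) - 858)/290 = (-12 - 858)*(1/290) = -870*1/290 = -3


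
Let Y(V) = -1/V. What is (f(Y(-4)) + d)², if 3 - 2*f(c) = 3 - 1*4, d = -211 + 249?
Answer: 1600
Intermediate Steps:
d = 38
f(c) = 2 (f(c) = 3/2 - (3 - 1*4)/2 = 3/2 - (3 - 4)/2 = 3/2 - ½*(-1) = 3/2 + ½ = 2)
(f(Y(-4)) + d)² = (2 + 38)² = 40² = 1600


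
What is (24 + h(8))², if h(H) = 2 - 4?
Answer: 484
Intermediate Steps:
h(H) = -2
(24 + h(8))² = (24 - 2)² = 22² = 484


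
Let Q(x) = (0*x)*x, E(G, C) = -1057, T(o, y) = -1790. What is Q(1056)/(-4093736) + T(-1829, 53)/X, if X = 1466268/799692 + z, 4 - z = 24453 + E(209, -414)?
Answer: 119287390/1558744083 ≈ 0.076528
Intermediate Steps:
z = -23392 (z = 4 - (24453 - 1057) = 4 - 1*23396 = 4 - 23396 = -23392)
Q(x) = 0 (Q(x) = 0*x = 0)
X = -1558744083/66641 (X = 1466268/799692 - 23392 = 1466268*(1/799692) - 23392 = 122189/66641 - 23392 = -1558744083/66641 ≈ -23390.)
Q(1056)/(-4093736) + T(-1829, 53)/X = 0/(-4093736) - 1790/(-1558744083/66641) = 0*(-1/4093736) - 1790*(-66641/1558744083) = 0 + 119287390/1558744083 = 119287390/1558744083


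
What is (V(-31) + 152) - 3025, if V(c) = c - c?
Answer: -2873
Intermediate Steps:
V(c) = 0
(V(-31) + 152) - 3025 = (0 + 152) - 3025 = 152 - 3025 = -2873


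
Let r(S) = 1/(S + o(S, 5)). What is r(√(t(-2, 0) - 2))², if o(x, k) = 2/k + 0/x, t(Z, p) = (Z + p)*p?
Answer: 25/(2 + 5*I*√2)² ≈ -0.39438 - 0.24249*I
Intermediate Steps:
t(Z, p) = p*(Z + p)
o(x, k) = 2/k (o(x, k) = 2/k + 0 = 2/k)
r(S) = 1/(⅖ + S) (r(S) = 1/(S + 2/5) = 1/(S + 2*(⅕)) = 1/(S + ⅖) = 1/(⅖ + S))
r(√(t(-2, 0) - 2))² = (5/(2 + 5*√(0*(-2 + 0) - 2)))² = (5/(2 + 5*√(0*(-2) - 2)))² = (5/(2 + 5*√(0 - 2)))² = (5/(2 + 5*√(-2)))² = (5/(2 + 5*(I*√2)))² = (5/(2 + 5*I*√2))² = 25/(2 + 5*I*√2)²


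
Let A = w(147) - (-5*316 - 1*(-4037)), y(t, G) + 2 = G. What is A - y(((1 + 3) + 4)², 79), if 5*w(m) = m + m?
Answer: -12376/5 ≈ -2475.2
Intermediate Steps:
w(m) = 2*m/5 (w(m) = (m + m)/5 = (2*m)/5 = 2*m/5)
y(t, G) = -2 + G
A = -11991/5 (A = (⅖)*147 - (-5*316 - 1*(-4037)) = 294/5 - (-1580 + 4037) = 294/5 - 1*2457 = 294/5 - 2457 = -11991/5 ≈ -2398.2)
A - y(((1 + 3) + 4)², 79) = -11991/5 - (-2 + 79) = -11991/5 - 1*77 = -11991/5 - 77 = -12376/5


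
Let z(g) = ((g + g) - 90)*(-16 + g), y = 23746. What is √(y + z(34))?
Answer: 5*√934 ≈ 152.81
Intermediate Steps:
z(g) = (-90 + 2*g)*(-16 + g) (z(g) = (2*g - 90)*(-16 + g) = (-90 + 2*g)*(-16 + g))
√(y + z(34)) = √(23746 + (1440 - 122*34 + 2*34²)) = √(23746 + (1440 - 4148 + 2*1156)) = √(23746 + (1440 - 4148 + 2312)) = √(23746 - 396) = √23350 = 5*√934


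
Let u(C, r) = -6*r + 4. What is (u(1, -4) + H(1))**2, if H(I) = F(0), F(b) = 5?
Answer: 1089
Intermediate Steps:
H(I) = 5
u(C, r) = 4 - 6*r
(u(1, -4) + H(1))**2 = ((4 - 6*(-4)) + 5)**2 = ((4 + 24) + 5)**2 = (28 + 5)**2 = 33**2 = 1089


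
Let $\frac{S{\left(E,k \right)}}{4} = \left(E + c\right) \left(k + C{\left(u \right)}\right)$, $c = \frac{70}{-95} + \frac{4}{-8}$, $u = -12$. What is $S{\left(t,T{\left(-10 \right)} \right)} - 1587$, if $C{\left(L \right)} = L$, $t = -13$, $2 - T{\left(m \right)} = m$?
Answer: $-1587$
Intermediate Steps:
$T{\left(m \right)} = 2 - m$
$c = - \frac{47}{38}$ ($c = 70 \left(- \frac{1}{95}\right) + 4 \left(- \frac{1}{8}\right) = - \frac{14}{19} - \frac{1}{2} = - \frac{47}{38} \approx -1.2368$)
$S{\left(E,k \right)} = 4 \left(-12 + k\right) \left(- \frac{47}{38} + E\right)$ ($S{\left(E,k \right)} = 4 \left(E - \frac{47}{38}\right) \left(k - 12\right) = 4 \left(- \frac{47}{38} + E\right) \left(-12 + k\right) = 4 \left(-12 + k\right) \left(- \frac{47}{38} + E\right)$)
$S{\left(t,T{\left(-10 \right)} \right)} - 1587 = \left(\frac{1128}{19} - -624 - \frac{94 \left(2 - -10\right)}{19} + 4 \left(-13\right) \left(2 - -10\right)\right) - 1587 = \left(\frac{1128}{19} + 624 - \frac{94 \left(2 + 10\right)}{19} + 4 \left(-13\right) \left(2 + 10\right)\right) - 1587 = \left(\frac{1128}{19} + 624 - \frac{1128}{19} + 4 \left(-13\right) 12\right) - 1587 = \left(\frac{1128}{19} + 624 - \frac{1128}{19} - 624\right) - 1587 = 0 - 1587 = -1587$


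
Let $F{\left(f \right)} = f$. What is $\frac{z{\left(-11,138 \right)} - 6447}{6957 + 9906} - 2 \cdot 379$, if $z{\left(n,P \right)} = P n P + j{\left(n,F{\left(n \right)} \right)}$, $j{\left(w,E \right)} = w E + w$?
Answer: $- \frac{12997975}{16863} \approx -770.8$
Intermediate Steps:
$j{\left(w,E \right)} = w + E w$ ($j{\left(w,E \right)} = E w + w = w + E w$)
$z{\left(n,P \right)} = n P^{2} + n \left(1 + n\right)$ ($z{\left(n,P \right)} = P n P + n \left(1 + n\right) = n P^{2} + n \left(1 + n\right)$)
$\frac{z{\left(-11,138 \right)} - 6447}{6957 + 9906} - 2 \cdot 379 = \frac{- 11 \left(1 - 11 + 138^{2}\right) - 6447}{6957 + 9906} - 2 \cdot 379 = \frac{- 11 \left(1 - 11 + 19044\right) - 6447}{16863} - 758 = \left(\left(-11\right) 19034 - 6447\right) \frac{1}{16863} - 758 = \left(-209374 - 6447\right) \frac{1}{16863} - 758 = \left(-215821\right) \frac{1}{16863} - 758 = - \frac{215821}{16863} - 758 = - \frac{12997975}{16863}$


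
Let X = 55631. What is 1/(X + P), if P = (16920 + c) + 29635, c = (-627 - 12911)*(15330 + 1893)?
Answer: -1/233062788 ≈ -4.2907e-9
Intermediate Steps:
c = -233164974 (c = -13538*17223 = -233164974)
P = -233118419 (P = (16920 - 233164974) + 29635 = -233148054 + 29635 = -233118419)
1/(X + P) = 1/(55631 - 233118419) = 1/(-233062788) = -1/233062788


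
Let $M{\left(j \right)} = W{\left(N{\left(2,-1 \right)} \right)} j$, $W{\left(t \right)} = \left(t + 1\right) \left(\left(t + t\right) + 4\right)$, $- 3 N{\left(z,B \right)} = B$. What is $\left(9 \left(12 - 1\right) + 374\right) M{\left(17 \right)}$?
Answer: $\frac{450296}{9} \approx 50033.0$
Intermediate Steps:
$N{\left(z,B \right)} = - \frac{B}{3}$
$W{\left(t \right)} = \left(1 + t\right) \left(4 + 2 t\right)$ ($W{\left(t \right)} = \left(1 + t\right) \left(2 t + 4\right) = \left(1 + t\right) \left(4 + 2 t\right)$)
$M{\left(j \right)} = \frac{56 j}{9}$ ($M{\left(j \right)} = \left(4 + 2 \left(\left(- \frac{1}{3}\right) \left(-1\right)\right)^{2} + 6 \left(\left(- \frac{1}{3}\right) \left(-1\right)\right)\right) j = \left(4 + \frac{2}{9} + 6 \cdot \frac{1}{3}\right) j = \left(4 + 2 \cdot \frac{1}{9} + 2\right) j = \left(4 + \frac{2}{9} + 2\right) j = \frac{56 j}{9}$)
$\left(9 \left(12 - 1\right) + 374\right) M{\left(17 \right)} = \left(9 \left(12 - 1\right) + 374\right) \frac{56}{9} \cdot 17 = \left(9 \cdot 11 + 374\right) \frac{952}{9} = \left(99 + 374\right) \frac{952}{9} = 473 \cdot \frac{952}{9} = \frac{450296}{9}$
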